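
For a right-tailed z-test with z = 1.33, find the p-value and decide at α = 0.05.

p = P(Z > 1.33) = 1 - Φ(1.33) ≈ 0.0918. Since p ≥ 0.05, fail to reject H₀ (not significant) at α = 0.05.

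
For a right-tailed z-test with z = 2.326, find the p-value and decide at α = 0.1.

p = P(Z > 2.326) = 1 - Φ(2.326) ≈ 0.01. Since p < 0.1, reject H₀ (significant) at α = 0.1.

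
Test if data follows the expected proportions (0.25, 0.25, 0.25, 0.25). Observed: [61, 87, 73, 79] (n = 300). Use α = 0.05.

Expected: [75.0, 75.0, 75.0, 75.0]. χ² = 4.8. df = 3, critical = 7.815. Fail to reject H₀.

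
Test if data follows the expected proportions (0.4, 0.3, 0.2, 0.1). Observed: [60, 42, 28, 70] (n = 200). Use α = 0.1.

Expected: [80.0, 60.0, 40.0, 20.0]. χ² = 139.0. df = 3, critical = 6.251. Reject H₀.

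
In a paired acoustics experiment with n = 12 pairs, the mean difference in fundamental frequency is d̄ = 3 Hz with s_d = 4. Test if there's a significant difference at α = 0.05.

t = d̄/(s_d/√n) = 3/(4/√12) = 2.598. df = 11, critical t = ±2.201. Reject H₀.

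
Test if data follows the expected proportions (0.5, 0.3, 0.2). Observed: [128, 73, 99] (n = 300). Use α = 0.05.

Expected: [150.0, 90.0, 60.0]. χ² = 31.788. df = 2, critical = 5.991. Reject H₀.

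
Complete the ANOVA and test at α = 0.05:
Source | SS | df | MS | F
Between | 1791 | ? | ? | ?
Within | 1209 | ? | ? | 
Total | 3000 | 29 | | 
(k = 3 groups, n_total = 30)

df_between = 2, df_within = 27. MS_between = 895.5, MS_within = 44.78. F = 19.999, F_crit ≈ 3.354. Reject H₀.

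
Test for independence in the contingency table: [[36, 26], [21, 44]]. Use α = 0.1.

χ² = 8.51. df = 1, critical = 2.706. Reject H₀. Variables are dependent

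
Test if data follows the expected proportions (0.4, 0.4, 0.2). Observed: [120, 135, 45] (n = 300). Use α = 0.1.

Expected: [120.0, 120.0, 60.0]. χ² = 5.625. df = 2, critical = 4.605. Reject H₀.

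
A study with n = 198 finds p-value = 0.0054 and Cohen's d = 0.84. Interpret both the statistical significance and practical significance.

Statistically significant (p = 0.0054 < 0.05). Cohen's d = 0.84 indicates a large effect size. Both statistical and practical significance should be considered.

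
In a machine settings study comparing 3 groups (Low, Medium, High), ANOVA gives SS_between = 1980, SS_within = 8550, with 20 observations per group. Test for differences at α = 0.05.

df_between = 2, df_within = 57. F = MS_between/MS_within = 990.0/150.0 = 6.6. F_crit ≈ 3.159. Reject H₀. At least one mean differs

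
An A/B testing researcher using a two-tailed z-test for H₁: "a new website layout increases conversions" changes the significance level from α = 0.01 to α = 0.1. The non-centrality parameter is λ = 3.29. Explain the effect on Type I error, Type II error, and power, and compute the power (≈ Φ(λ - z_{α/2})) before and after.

Increasing α from 0.01 to 0.1:
• Type I error rate increases (α is the Type I rate by definition).
• Critical value moves from z_{α/2} = 2.576 to 1.645, so power = Φ(λ - z_{α/2}) goes from Φ(3.29 - 2.576) = 0.762 to Φ(3.29 - 1.645) = 0.95.
• Type II error rate β = 1 - power therefore decreases (0.238 → 0.05).
Appropriate when false negatives are costly — here, discarding a layout that would have improved conversions — lost revenue.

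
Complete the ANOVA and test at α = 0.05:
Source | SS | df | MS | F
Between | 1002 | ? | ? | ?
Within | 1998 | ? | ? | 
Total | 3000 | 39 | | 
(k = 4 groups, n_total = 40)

df_between = 3, df_within = 36. MS_between = 334.0, MS_within = 55.5. F = 6.018, F_crit ≈ 2.866. Reject H₀.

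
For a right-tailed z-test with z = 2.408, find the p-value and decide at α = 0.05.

p = P(Z > 2.408) = 1 - Φ(2.408) ≈ 0.008. Since p < 0.05, reject H₀ (significant) at α = 0.05.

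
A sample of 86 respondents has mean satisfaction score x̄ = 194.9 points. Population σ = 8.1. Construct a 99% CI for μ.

CI = x̄ ± z*(σ/√n) = 194.9 ± 2.576(8.1/√86) = 194.9 ± 2.25 = (192.65, 197.15)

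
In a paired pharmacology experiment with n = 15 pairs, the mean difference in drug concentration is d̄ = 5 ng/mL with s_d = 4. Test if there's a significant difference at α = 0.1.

t = d̄/(s_d/√n) = 5/(4/√15) = 4.841. df = 14, critical t = ±1.761. Reject H₀.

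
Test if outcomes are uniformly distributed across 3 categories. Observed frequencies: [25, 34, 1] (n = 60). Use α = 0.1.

Expected = 20 each. χ² = Σ(O-E)²/E = 29.1. df = 2, critical value = 4.605. Reject H₀.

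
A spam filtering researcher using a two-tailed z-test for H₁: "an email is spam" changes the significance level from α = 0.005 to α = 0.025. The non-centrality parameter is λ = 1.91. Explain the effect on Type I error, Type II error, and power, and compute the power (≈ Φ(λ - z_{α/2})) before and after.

Increasing α from 0.005 to 0.025:
• Type I error rate increases (α is the Type I rate by definition).
• Critical value moves from z_{α/2} = 2.807 to 2.241, so power = Φ(λ - z_{α/2}) goes from Φ(1.91 - 2.807) = 0.185 to Φ(1.91 - 2.241) = 0.37.
• Type II error rate β = 1 - power therefore decreases (0.815 → 0.63).
Appropriate when false negatives are costly — here, a spam email lands in the inbox.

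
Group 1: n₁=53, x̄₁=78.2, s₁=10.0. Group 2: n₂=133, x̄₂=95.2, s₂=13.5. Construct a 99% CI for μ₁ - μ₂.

Difference = -17.0. SE = √(10.0²/53 + 13.5²/133) = 1.805. CI = (-21.65, -12.35)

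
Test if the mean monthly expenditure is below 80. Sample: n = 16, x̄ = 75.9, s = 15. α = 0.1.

t = (75.9 - 80)/(15/√16) = -1.093, df = 15. Critical t = -1.341. Fail to reject H₀.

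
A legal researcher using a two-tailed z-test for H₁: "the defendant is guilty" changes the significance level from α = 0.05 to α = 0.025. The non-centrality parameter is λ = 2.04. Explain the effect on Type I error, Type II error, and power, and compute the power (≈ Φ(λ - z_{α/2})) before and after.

Decreasing α from 0.05 to 0.025:
• Type I error rate decreases (α is the Type I rate by definition).
• Critical value moves from z_{α/2} = 1.96 to 2.241, so power = Φ(λ - z_{α/2}) goes from Φ(2.04 - 1.96) = 0.532 to Φ(2.04 - 2.241) = 0.42.
• Type II error rate β = 1 - power therefore increases (0.468 → 0.58).
Appropriate when false positives are costly — here, convicting an innocent person.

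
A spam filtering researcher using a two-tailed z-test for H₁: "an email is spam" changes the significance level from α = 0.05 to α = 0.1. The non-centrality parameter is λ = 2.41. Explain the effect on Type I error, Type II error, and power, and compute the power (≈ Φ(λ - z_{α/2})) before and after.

Increasing α from 0.05 to 0.1:
• Type I error rate increases (α is the Type I rate by definition).
• Critical value moves from z_{α/2} = 1.96 to 1.645, so power = Φ(λ - z_{α/2}) goes from Φ(2.41 - 1.96) = 0.674 to Φ(2.41 - 1.645) = 0.778.
• Type II error rate β = 1 - power therefore decreases (0.326 → 0.222).
Appropriate when false negatives are costly — here, a spam email lands in the inbox.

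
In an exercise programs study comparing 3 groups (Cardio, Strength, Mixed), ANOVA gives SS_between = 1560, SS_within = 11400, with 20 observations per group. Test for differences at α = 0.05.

df_between = 2, df_within = 57. F = MS_between/MS_within = 780.0/200.0 = 3.9. F_crit ≈ 3.159. Reject H₀. At least one mean differs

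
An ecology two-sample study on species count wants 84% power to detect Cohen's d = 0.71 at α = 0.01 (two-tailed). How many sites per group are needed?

z_{α/2} = 2.576, z_β = Φ⁻¹(0.84) = 0.994. For medium effect (d = 0.71): n per group = 2(z_{α/2} + z_β)²/d² = 2(2.576 + 0.994)²/0.71² = 50.6 → 51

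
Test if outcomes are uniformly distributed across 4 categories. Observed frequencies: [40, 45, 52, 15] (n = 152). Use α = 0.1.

Expected = 38 each. χ² = Σ(O-E)²/E = 20.474. df = 3, critical value = 6.251. Reject H₀.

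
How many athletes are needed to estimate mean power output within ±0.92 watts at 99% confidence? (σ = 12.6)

n = (z*σ/E)² = (2.576×12.6/0.92)² = 1244.7 → n = 1245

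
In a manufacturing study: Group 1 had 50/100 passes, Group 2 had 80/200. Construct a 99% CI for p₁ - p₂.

p̂₁ = 0.5, p̂₂ = 0.4. Difference = 0.1. CI = (-0.057, 0.257)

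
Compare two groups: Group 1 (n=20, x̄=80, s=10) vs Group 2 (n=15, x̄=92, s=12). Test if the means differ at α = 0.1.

Pooled sp = 10.89. t = -3.225, df = 33. Critical t = ±1.692. Reject H₀.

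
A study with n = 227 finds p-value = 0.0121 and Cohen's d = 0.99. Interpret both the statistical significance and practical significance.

Statistically significant (p = 0.0121 < 0.05). Cohen's d = 0.99 indicates a large effect size. Both statistical and practical significance should be considered.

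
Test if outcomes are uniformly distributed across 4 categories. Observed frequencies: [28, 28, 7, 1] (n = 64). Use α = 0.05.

Expected = 16 each. χ² = Σ(O-E)²/E = 37.125. df = 3, critical value = 7.815. Reject H₀.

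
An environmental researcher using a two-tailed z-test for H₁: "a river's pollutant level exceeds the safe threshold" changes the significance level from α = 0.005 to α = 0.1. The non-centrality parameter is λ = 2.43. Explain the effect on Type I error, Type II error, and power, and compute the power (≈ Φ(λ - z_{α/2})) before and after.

Increasing α from 0.005 to 0.1:
• Type I error rate increases (α is the Type I rate by definition).
• Critical value moves from z_{α/2} = 2.807 to 1.645, so power = Φ(λ - z_{α/2}) goes from Φ(2.43 - 2.807) = 0.353 to Φ(2.43 - 1.645) = 0.784.
• Type II error rate β = 1 - power therefore decreases (0.647 → 0.216).
Appropriate when false negatives are costly — here, allowing unsafe pollution to continue.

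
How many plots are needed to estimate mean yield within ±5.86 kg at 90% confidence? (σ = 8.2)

n = (z*σ/E)² = (1.645×8.2/5.86)² = 5.3 → n = 6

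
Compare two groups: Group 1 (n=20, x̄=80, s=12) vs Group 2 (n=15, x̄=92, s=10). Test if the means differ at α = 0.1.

Pooled sp = 11.2. t = -3.138, df = 33. Critical t = ±1.692. Reject H₀.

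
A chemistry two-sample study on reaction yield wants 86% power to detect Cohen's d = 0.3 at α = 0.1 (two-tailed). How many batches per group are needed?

z_{α/2} = 1.645, z_β = Φ⁻¹(0.86) = 1.08. For small effect (d = 0.3): n per group = 2(z_{α/2} + z_β)²/d² = 2(1.645 + 1.08)²/0.3² = 165.01 → 166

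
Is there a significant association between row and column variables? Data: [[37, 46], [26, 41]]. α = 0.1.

χ² = 0.507. df = 1, critical = 2.706. Fail to reject H₀. No evidence of dependence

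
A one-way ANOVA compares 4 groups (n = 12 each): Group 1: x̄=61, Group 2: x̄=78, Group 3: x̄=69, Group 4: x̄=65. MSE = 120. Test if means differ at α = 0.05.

Grand mean = 68.25. SS_between = 1905.0, MS_between = 635.0. F = 5.292, F_crit ≈ 2.816. Reject H₀.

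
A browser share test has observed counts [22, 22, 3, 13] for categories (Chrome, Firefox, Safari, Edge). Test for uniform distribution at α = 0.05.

Expected = 15 each. χ² = Σ(O-E)²/E = 16.4. df = 3, critical value = 7.815. Reject H₀.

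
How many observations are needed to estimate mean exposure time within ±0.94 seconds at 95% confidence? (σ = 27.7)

n = (z*σ/E)² = (1.96×27.7/0.94)² = 3335.9 → n = 3336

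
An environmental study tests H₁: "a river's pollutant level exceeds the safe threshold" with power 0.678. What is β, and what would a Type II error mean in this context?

β = 1 - power = 1 - 0.678 = 0.322. A Type II error is failing to reject H₀ when H₀ is false (false negative) — here, failing to conclude that a river's pollutant level exceeds the safe threshold when in fact it is true. Consequence: allowing unsafe pollution to continue.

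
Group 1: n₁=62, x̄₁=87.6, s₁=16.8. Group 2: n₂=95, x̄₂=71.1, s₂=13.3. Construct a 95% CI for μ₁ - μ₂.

Difference = 16.5. SE = √(16.8²/62 + 13.3²/95) = 2.533. CI = (11.54, 21.46)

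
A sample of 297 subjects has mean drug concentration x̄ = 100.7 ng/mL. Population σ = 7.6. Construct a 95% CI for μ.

CI = x̄ ± z*(σ/√n) = 100.7 ± 1.96(7.6/√297) = 100.7 ± 0.86 = (99.84, 101.56)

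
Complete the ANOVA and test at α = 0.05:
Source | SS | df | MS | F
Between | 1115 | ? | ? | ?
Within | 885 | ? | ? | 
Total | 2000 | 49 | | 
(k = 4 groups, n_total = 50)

df_between = 3, df_within = 46. MS_between = 371.67, MS_within = 19.24. F = 19.318, F_crit ≈ 2.807. Reject H₀.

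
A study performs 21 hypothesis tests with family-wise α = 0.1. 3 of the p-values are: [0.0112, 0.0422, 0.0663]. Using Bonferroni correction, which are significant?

Bonferroni α = 0.1/21 = 0.00476. None of the given p-values are significant.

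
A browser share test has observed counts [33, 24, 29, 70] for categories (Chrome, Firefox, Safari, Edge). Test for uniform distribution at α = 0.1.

Expected = 39 each. χ² = Σ(O-E)²/E = 33.897. df = 3, critical value = 6.251. Reject H₀.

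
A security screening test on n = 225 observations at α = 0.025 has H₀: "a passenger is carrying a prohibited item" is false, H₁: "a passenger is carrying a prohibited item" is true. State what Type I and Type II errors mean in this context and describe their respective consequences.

Type I (false positive): concluding that a passenger is carrying a prohibited item when it is not — detaining an innocent passenger — delay and inconvenience. Type II (false negative): failing to conclude that a passenger is carrying a prohibited item when it is — letting a prohibited item through — security breach. Which is costlier depends on domain priorities and is a judgement call rather than a statistical fact.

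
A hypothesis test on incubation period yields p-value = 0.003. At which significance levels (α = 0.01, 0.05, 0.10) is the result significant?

p = 0.003. Significant at: α = 0.01, 0.05, 0.1.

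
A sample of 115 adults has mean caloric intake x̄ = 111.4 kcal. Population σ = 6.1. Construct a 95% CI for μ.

CI = x̄ ± z*(σ/√n) = 111.4 ± 1.96(6.1/√115) = 111.4 ± 1.11 = (110.29, 112.51)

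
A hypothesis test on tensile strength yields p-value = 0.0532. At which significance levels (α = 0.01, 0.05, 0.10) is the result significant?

p = 0.0532. Significant at: α = 0.1.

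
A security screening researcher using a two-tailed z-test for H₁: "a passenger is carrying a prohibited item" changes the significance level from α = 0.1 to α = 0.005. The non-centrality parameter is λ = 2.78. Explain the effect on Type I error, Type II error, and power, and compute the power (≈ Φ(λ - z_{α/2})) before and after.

Decreasing α from 0.1 to 0.005:
• Type I error rate decreases (α is the Type I rate by definition).
• Critical value moves from z_{α/2} = 1.645 to 2.807, so power = Φ(λ - z_{α/2}) goes from Φ(2.78 - 1.645) = 0.872 to Φ(2.78 - 2.807) = 0.489.
• Type II error rate β = 1 - power therefore increases (0.128 → 0.511).
Appropriate when false positives are costly — here, detaining an innocent passenger — delay and inconvenience.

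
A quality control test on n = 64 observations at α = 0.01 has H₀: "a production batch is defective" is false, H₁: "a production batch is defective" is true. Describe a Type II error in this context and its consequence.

Type II error: failing to reject H₀ when it is false — concluding that a production batch is defective is not supported when in fact it is. Consequence: shipping a defective batch — faulty products reach customers.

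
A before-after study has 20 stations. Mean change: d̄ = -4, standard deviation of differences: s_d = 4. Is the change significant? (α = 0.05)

t = d̄/(s_d/√n) = -4/(4/√20) = -4.472. df = 19, critical t = ±2.093. Reject H₀.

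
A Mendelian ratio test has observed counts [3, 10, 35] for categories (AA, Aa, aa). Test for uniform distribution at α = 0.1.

Expected = 16 each. χ² = Σ(O-E)²/E = 35.375. df = 2, critical value = 4.605. Reject H₀.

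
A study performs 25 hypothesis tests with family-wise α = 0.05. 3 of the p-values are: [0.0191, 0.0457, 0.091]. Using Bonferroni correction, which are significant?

Bonferroni α = 0.05/25 = 0.002. None of the given p-values are significant.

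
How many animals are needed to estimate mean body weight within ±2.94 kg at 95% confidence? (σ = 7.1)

n = (z*σ/E)² = (1.96×7.1/2.94)² = 22.4 → n = 23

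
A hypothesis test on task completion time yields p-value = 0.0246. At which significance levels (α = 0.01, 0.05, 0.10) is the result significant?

p = 0.0246. Significant at: α = 0.05, 0.1.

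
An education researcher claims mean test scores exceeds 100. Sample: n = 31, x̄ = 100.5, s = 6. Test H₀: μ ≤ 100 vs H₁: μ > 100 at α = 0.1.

t = (100.5 - 100)/(6/√31) = 0.464, df = 30. Critical t = 1.31. Fail to reject H₀.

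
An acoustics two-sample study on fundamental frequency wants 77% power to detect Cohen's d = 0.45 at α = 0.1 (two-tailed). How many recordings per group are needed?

z_{α/2} = 1.645, z_β = Φ⁻¹(0.77) = 0.739. For small effect (d = 0.45): n per group = 2(z_{α/2} + z_β)²/d² = 2(1.645 + 0.739)²/0.45² = 56.1 → 57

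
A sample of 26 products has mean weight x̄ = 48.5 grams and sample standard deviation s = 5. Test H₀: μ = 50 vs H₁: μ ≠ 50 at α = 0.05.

t = (x̄ - μ₀)/(s/√n) = (48.5 - 50)/(5/√26) = -1.53. df = 25, critical t = ±2.06. Fail to reject H₀.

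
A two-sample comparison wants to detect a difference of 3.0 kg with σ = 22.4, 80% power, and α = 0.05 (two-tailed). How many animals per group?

n per group = 2(z_α/2 + z_β)²σ²/d² = 2×(1.96 + 0.84)²×22.4²/3.0² = 874.2 → n = 875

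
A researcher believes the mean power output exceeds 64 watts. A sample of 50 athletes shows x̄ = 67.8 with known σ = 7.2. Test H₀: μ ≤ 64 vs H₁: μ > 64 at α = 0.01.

z = 3.732. Critical value: 2.33. Reject H₀.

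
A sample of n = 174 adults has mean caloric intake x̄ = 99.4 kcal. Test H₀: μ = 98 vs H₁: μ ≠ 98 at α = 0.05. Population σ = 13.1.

z = (x̄ - μ₀)/(σ/√n) = (99.4 - 98)/(13.1/√174) = 1.41. Critical value: ±1.96. Since |1.41| ≤ 1.96, Fail to reject H₀.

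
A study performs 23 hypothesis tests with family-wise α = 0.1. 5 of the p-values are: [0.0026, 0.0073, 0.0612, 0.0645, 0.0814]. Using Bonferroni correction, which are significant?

Bonferroni α = 0.1/23 = 0.00435. Significant p-values: [0.0026]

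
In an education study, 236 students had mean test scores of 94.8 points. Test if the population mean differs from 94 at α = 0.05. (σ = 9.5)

z = (x̄ - μ₀)/(σ/√n) = (94.8 - 94)/(9.5/√236) = 1.294. Critical value: ±1.96. Since |1.294| ≤ 1.96, Fail to reject H₀.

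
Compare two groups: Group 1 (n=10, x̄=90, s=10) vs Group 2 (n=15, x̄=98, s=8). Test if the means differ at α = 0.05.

Pooled sp = 8.84. t = -2.218, df = 23. Critical t = ±2.069. Reject H₀.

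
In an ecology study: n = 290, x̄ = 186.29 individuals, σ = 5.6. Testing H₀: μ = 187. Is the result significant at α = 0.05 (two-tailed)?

z = (186.29 - 187)/(5.6/√290) = -2.159. Since |z| > 1.96, significant at α = 0.05.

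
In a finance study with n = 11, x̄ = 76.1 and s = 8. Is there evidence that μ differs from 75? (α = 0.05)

t = (x̄ - μ₀)/(s/√n) = (76.1 - 75)/(8/√11) = 0.456. df = 10, critical t = ±2.228. Fail to reject H₀.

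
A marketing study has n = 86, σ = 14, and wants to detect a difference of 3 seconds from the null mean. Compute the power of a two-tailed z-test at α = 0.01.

SE = σ/√n = 14/√86 = 1.51. Non-centrality λ = d/SE = 3/1.51 = 1.987. Power ≈ Φ(λ - z_{α/2}) = Φ(1.987 - 2.576) = Φ(-0.589) = 0.278.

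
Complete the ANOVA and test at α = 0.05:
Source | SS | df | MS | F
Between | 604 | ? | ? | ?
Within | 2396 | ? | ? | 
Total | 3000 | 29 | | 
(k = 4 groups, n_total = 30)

df_between = 3, df_within = 26. MS_between = 201.33, MS_within = 92.15. F = 2.185, F_crit ≈ 2.975. Fail to reject H₀.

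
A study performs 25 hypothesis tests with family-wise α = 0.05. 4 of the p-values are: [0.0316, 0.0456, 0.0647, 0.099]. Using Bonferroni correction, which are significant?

Bonferroni α = 0.05/25 = 0.002. None of the given p-values are significant.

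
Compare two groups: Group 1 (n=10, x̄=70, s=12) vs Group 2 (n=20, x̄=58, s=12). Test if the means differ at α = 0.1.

Pooled sp = 12.0. t = 2.582, df = 28. Critical t = ±1.701. Reject H₀.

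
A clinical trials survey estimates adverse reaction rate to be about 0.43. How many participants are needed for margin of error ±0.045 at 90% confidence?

n = z²p(1-p)/E² = 1.645²×0.43×0.57/0.045² = 327.5 → n = 328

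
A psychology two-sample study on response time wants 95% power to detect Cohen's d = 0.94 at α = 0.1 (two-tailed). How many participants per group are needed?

z_{α/2} = 1.645, z_β = Φ⁻¹(0.95) = 1.645. For large effect (d = 0.94): n per group = 2(z_{α/2} + z_β)²/d² = 2(1.645 + 1.645)²/0.94² = 24.5 → 25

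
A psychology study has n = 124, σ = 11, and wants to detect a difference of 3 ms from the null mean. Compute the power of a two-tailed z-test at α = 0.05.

SE = σ/√n = 11/√124 = 0.988. Non-centrality λ = d/SE = 3/0.988 = 3.037. Power ≈ Φ(λ - z_{α/2}) = Φ(3.037 - 1.96) = Φ(1.077) = 0.859.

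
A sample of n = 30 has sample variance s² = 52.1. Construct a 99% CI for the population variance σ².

df = 29. χ²_{0.005} = 52.336, χ²_{0.995} = 13.121. CI for σ² = ((n-1)s²/χ²_{α/2}, (n-1)s²/χ²_{1-α/2}) = (29·52.1/52.336, 29·52.1/13.121) = (28.87, 115.15)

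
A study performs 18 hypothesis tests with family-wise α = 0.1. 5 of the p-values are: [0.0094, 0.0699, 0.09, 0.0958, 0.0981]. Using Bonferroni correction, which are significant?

Bonferroni α = 0.1/18 = 0.00556. None of the given p-values are significant.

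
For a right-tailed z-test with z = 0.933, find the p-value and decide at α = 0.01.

p = P(Z > 0.933) = 1 - Φ(0.933) ≈ 0.1754. Since p ≥ 0.01, fail to reject H₀ (not significant) at α = 0.01.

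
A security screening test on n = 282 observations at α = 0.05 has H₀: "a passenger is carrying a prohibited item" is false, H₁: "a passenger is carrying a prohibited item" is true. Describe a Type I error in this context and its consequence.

Type I error: rejecting H₀ when it is true — concluding that a passenger is carrying a prohibited item when in fact it is not. Consequence: detaining an innocent passenger — delay and inconvenience.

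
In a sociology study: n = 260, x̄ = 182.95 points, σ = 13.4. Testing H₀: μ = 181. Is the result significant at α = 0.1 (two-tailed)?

z = (182.95 - 181)/(13.4/√260) = 2.346. Since |z| > 1.645, significant at α = 0.1.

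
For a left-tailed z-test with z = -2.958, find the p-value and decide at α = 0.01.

p = P(Z < -2.958) = Φ(-2.958) ≈ 0.0015. Since p < 0.01, reject H₀ (significant) at α = 0.01.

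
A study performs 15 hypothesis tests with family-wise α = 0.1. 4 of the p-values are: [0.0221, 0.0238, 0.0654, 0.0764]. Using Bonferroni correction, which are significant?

Bonferroni α = 0.1/15 = 0.00667. None of the given p-values are significant.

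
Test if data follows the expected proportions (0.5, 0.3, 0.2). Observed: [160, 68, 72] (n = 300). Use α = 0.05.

Expected: [150.0, 90.0, 60.0]. χ² = 8.444. df = 2, critical = 5.991. Reject H₀.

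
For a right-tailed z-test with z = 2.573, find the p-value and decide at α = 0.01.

p = P(Z > 2.573) = 1 - Φ(2.573) ≈ 0.005. Since p < 0.01, reject H₀ (significant) at α = 0.01.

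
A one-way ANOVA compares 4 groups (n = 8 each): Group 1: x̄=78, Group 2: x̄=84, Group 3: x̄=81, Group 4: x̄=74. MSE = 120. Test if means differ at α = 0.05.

Grand mean = 79.25. SS_between = 438.0, MS_between = 146.0. F = 1.217, F_crit ≈ 2.947. Fail to reject H₀.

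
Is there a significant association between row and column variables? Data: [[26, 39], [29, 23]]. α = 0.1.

χ² = 2.884. df = 1, critical = 2.706. Reject H₀. Variables are dependent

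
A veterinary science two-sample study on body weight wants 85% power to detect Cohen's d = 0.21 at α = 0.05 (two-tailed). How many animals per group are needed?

z_{α/2} = 1.96, z_β = Φ⁻¹(0.85) = 1.036. For small effect (d = 0.21): n per group = 2(z_{α/2} + z_β)²/d² = 2(1.96 + 1.036)²/0.21² = 407.1 → 408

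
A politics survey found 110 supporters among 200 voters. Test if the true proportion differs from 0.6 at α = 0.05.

p̂ = 0.55, p₀ = 0.6. z = (p̂ - p₀)/√(p₀(1-p₀)/n) = -1.443. Critical: ±1.96. Fail to reject H₀.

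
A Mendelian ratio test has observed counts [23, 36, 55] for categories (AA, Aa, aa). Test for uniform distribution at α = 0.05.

Expected = 38 each. χ² = Σ(O-E)²/E = 13.632. df = 2, critical value = 5.991. Reject H₀.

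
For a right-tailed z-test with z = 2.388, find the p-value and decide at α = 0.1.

p = P(Z > 2.388) = 1 - Φ(2.388) ≈ 0.0085. Since p < 0.1, reject H₀ (significant) at α = 0.1.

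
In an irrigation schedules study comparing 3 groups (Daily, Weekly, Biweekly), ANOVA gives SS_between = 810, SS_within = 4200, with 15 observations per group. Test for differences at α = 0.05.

df_between = 2, df_within = 42. F = MS_between/MS_within = 405.0/100.0 = 4.05. F_crit ≈ 3.22. Reject H₀. At least one mean differs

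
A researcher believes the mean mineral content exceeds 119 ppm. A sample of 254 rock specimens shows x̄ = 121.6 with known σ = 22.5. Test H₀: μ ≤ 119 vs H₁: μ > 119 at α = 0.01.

z = 1.842. Critical value: 2.33. Fail to reject H₀.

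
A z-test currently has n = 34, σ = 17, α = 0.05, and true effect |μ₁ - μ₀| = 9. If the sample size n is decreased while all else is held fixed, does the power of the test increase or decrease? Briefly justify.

Power decreases: a smaller n inflates the standard error σ/√n, pulling the sampling distribution under H₁ back toward the critical value.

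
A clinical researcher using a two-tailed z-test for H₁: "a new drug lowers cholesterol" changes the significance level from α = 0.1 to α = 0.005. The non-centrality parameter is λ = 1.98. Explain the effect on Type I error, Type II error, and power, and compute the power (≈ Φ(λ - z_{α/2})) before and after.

Decreasing α from 0.1 to 0.005:
• Type I error rate decreases (α is the Type I rate by definition).
• Critical value moves from z_{α/2} = 1.645 to 2.807, so power = Φ(λ - z_{α/2}) goes from Φ(1.98 - 1.645) = 0.631 to Φ(1.98 - 2.807) = 0.204.
• Type II error rate β = 1 - power therefore increases (0.369 → 0.796).
Appropriate when false positives are costly — here, approving an ineffective drug — patients take a useless medication and may skip effective alternatives.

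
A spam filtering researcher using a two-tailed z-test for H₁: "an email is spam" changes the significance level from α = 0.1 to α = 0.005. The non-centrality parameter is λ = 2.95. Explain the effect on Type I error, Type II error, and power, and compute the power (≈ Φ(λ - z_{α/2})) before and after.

Decreasing α from 0.1 to 0.005:
• Type I error rate decreases (α is the Type I rate by definition).
• Critical value moves from z_{α/2} = 1.645 to 2.807, so power = Φ(λ - z_{α/2}) goes from Φ(2.95 - 1.645) = 0.904 to Φ(2.95 - 2.807) = 0.557.
• Type II error rate β = 1 - power therefore increases (0.096 → 0.443).
Appropriate when false positives are costly — here, a legitimate email is sent to the spam folder and the user misses it.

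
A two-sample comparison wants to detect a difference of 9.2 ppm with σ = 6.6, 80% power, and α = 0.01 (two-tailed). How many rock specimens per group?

n per group = 2(z_α/2 + z_β)²σ²/d² = 2×(2.576 + 0.84)²×6.6²/9.2² = 12.01 → n = 13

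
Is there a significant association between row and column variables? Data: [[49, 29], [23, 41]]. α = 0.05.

χ² = 10.165. df = 1, critical = 3.841. Reject H₀. Variables are dependent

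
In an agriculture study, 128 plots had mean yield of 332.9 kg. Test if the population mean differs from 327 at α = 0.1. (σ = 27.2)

z = (x̄ - μ₀)/(σ/√n) = (332.9 - 327)/(27.2/√128) = 2.454. Critical value: ±1.645. Since |2.454| > 1.645, Reject H₀.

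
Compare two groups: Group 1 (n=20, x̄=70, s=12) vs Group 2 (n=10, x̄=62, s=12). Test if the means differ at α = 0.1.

Pooled sp = 12.0. t = 1.721, df = 28. Critical t = ±1.701. Reject H₀.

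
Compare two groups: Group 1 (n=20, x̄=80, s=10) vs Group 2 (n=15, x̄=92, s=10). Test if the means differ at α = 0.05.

Pooled sp = 10.0. t = -3.513, df = 33. Critical t = ±2.035. Reject H₀.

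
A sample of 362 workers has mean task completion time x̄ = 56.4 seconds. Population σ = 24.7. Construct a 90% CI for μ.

CI = x̄ ± z*(σ/√n) = 56.4 ± 1.645(24.7/√362) = 56.4 ± 2.14 = (54.26, 58.54)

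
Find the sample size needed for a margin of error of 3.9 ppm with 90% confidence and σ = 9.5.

n = (z*σ/E)² = (1.645×9.5/3.9)² = 16.1 → n = 17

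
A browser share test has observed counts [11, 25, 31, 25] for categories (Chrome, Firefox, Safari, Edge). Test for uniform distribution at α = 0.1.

Expected = 23 each. χ² = Σ(O-E)²/E = 9.391. df = 3, critical value = 6.251. Reject H₀.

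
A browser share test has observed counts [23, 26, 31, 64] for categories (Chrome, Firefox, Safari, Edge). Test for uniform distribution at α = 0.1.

Expected = 36 each. χ² = Σ(O-E)²/E = 29.944. df = 3, critical value = 6.251. Reject H₀.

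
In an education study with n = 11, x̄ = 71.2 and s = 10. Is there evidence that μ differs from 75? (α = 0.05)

t = (x̄ - μ₀)/(s/√n) = (71.2 - 75)/(10/√11) = -1.26. df = 10, critical t = ±2.228. Fail to reject H₀.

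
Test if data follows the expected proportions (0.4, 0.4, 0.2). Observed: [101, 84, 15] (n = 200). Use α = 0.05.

Expected: [80.0, 80.0, 40.0]. χ² = 21.337. df = 2, critical = 5.991. Reject H₀.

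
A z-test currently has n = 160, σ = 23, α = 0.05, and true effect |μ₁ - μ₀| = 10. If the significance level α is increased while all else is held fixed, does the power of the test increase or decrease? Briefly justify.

Power increases: a larger α lowers the critical value, so more of the H₁ sampling distribution falls in the rejection region.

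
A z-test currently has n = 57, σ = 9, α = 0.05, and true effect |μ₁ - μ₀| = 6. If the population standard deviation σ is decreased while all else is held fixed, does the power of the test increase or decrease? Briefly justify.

Power increases: a smaller σ shrinks the standard error σ/√n, moving the sampling distribution under H₁ further from the critical value.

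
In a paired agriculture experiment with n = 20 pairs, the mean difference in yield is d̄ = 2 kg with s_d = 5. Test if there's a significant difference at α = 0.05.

t = d̄/(s_d/√n) = 2/(5/√20) = 1.789. df = 19, critical t = ±2.093. Fail to reject H₀.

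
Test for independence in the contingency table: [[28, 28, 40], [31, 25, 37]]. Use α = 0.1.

χ² = 0.392. df = 2, critical = 4.605. Fail to reject H₀. No evidence of dependence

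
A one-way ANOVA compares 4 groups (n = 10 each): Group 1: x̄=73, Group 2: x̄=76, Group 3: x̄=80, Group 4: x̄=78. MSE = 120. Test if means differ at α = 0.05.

Grand mean = 76.75. SS_between = 267.5, MS_between = 89.17. F = 0.743, F_crit ≈ 2.866. Fail to reject H₀.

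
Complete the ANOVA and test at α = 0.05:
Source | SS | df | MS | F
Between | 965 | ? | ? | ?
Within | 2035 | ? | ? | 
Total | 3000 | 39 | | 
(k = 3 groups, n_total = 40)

df_between = 2, df_within = 37. MS_between = 482.5, MS_within = 55.0. F = 8.773, F_crit ≈ 3.252. Reject H₀.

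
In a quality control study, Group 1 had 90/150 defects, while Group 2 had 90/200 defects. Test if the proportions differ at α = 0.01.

p̂₁ = 0.6, p̂₂ = 0.45, pooled p̂ = 0.514. z = 2.779. Critical: ±2.576. Reject H₀.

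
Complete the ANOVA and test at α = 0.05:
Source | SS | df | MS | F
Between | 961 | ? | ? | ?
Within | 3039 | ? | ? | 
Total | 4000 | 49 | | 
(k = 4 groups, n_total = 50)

df_between = 3, df_within = 46. MS_between = 320.33, MS_within = 66.07. F = 4.849, F_crit ≈ 2.807. Reject H₀.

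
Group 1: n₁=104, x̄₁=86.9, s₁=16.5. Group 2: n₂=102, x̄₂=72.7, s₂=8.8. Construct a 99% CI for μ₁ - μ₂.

Difference = 14.2. SE = √(16.5²/104 + 8.8²/102) = 1.838. CI = (9.47, 18.93)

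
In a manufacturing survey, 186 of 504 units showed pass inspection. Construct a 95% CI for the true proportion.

p̂ = 0.369. CI = p̂ ± z*√(p̂(1-p̂)/n) = (0.327, 0.411)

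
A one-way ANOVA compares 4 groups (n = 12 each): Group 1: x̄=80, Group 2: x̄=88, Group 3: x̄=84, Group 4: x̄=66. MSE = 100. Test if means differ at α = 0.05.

Grand mean = 79.5. SS_between = 3300.0, MS_between = 1100.0. F = 11.0, F_crit ≈ 2.816. Reject H₀.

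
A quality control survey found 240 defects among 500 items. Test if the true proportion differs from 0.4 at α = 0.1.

p̂ = 0.48, p₀ = 0.4. z = (p̂ - p₀)/√(p₀(1-p₀)/n) = 3.651. Critical: ±1.645. Reject H₀.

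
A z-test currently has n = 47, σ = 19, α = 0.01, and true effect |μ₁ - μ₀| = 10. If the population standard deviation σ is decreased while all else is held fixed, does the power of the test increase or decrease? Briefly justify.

Power increases: a smaller σ shrinks the standard error σ/√n, moving the sampling distribution under H₁ further from the critical value.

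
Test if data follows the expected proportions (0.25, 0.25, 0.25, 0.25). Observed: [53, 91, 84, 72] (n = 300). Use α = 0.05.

Expected: [75.0, 75.0, 75.0, 75.0]. χ² = 11.067. df = 3, critical = 7.815. Reject H₀.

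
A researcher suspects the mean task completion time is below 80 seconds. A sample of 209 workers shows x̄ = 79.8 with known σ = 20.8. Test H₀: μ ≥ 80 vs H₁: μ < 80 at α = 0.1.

z = -0.139. Critical value: -1.28. Fail to reject H₀.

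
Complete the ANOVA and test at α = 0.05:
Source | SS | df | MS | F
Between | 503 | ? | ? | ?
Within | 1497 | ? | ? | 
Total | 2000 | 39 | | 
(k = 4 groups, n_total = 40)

df_between = 3, df_within = 36. MS_between = 167.67, MS_within = 41.58. F = 4.032, F_crit ≈ 2.866. Reject H₀.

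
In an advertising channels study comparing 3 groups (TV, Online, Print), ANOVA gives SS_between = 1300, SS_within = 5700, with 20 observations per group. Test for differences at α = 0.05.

df_between = 2, df_within = 57. F = MS_between/MS_within = 650.0/100.0 = 6.5. F_crit ≈ 3.159. Reject H₀. At least one mean differs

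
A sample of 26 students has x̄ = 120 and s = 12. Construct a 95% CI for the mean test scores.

CI = x̄ ± t*(s/√n) = 120 ± 2.06(12/√26) = (115.15, 124.85)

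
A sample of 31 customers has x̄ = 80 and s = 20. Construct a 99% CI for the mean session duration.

CI = x̄ ± t*(s/√n) = 80 ± 2.75(20/√31) = (70.12, 89.88)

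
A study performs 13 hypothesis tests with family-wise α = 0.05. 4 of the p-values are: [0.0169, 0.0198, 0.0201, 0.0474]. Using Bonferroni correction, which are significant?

Bonferroni α = 0.05/13 = 0.00385. None of the given p-values are significant.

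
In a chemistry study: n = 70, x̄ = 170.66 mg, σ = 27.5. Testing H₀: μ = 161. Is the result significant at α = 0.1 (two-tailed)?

z = (170.66 - 161)/(27.5/√70) = 2.939. Since |z| > 1.645, significant at α = 0.1.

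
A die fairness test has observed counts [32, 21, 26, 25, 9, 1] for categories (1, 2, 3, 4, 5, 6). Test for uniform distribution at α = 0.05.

Expected = 19 each. χ² = Σ(O-E)²/E = 35.895. df = 5, critical value = 11.07. Reject H₀.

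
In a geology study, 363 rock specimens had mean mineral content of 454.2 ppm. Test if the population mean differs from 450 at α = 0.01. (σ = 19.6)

z = (x̄ - μ₀)/(σ/√n) = (454.2 - 450)/(19.6/√363) = 4.083. Critical value: ±2.576. Since |4.083| > 2.576, Reject H₀.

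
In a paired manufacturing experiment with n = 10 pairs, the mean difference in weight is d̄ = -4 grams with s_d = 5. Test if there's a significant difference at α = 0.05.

t = d̄/(s_d/√n) = -4/(5/√10) = -2.53. df = 9, critical t = ±2.262. Reject H₀.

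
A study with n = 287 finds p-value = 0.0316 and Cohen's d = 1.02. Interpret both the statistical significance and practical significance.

Statistically significant (p = 0.0316 < 0.05). Cohen's d = 1.02 indicates a large effect size. Both statistical and practical significance should be considered.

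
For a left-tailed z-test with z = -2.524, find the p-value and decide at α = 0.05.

p = P(Z < -2.524) = Φ(-2.524) ≈ 0.0058. Since p < 0.05, reject H₀ (significant) at α = 0.05.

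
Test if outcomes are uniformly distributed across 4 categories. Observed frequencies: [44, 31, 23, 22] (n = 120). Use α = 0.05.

Expected = 30 each. χ² = Σ(O-E)²/E = 10.333. df = 3, critical value = 7.815. Reject H₀.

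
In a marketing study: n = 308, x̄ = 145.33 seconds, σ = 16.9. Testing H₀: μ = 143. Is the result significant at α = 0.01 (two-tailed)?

z = (145.33 - 143)/(16.9/√308) = 2.42. Since |z| ≤ 2.576, not significant at α = 0.01.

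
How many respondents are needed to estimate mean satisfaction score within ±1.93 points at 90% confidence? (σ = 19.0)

n = (z*σ/E)² = (1.645×19.0/1.93)² = 262.3 → n = 263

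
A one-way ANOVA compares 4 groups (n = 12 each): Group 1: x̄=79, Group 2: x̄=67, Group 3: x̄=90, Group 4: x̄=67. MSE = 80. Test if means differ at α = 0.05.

Grand mean = 75.75. SS_between = 4401.0, MS_between = 1467.0. F = 18.337, F_crit ≈ 2.816. Reject H₀.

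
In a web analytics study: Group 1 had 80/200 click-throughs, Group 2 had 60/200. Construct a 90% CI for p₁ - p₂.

p̂₁ = 0.4, p̂₂ = 0.3. Difference = 0.1. CI = (0.022, 0.178)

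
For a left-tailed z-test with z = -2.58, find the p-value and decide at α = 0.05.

p = P(Z < -2.58) = Φ(-2.58) ≈ 0.0049. Since p < 0.05, reject H₀ (significant) at α = 0.05.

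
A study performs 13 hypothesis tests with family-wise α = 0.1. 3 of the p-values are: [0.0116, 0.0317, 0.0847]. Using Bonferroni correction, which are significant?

Bonferroni α = 0.1/13 = 0.00769. None of the given p-values are significant.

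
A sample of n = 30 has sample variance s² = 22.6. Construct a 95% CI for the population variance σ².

df = 29. χ²_{0.025} = 45.722, χ²_{0.975} = 16.047. CI for σ² = ((n-1)s²/χ²_{α/2}, (n-1)s²/χ²_{1-α/2}) = (29·22.6/45.722, 29·22.6/16.047) = (14.33, 40.84)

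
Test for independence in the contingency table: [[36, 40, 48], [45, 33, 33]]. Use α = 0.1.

χ² = 3.741. df = 2, critical = 4.605. Fail to reject H₀. No evidence of dependence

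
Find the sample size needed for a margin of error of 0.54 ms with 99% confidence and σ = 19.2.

n = (z*σ/E)² = (2.576×19.2/0.54)² = 8388.9 → n = 8389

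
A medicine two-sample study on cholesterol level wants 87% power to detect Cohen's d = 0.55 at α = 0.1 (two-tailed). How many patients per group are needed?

z_{α/2} = 1.645, z_β = Φ⁻¹(0.87) = 1.126. For medium effect (d = 0.55): n per group = 2(z_{α/2} + z_β)²/d² = 2(1.645 + 1.126)²/0.55² = 50.8 → 51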